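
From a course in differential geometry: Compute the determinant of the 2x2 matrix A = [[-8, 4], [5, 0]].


For a 2x2 matrix [[a, b], [c, d]], det = a*d - b*c.
a = -8, b = 4, c = 5, d = 0
a*d = -8 * 0 = 0
b*c = 4 * 5 = 20
det = 0 - 20 = -20

-20


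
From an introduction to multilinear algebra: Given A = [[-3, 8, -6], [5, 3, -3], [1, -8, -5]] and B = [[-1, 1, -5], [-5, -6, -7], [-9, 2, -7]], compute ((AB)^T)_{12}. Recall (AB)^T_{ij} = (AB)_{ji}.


(AB)^T_{ij} = (AB)_{ji} = sum_k A_{jk} B_{ki}.
For i=1, j=2 we need (AB)_{21}:
A_{21} * B_{11} = 5 * -1 = -5
A_{22} * B_{21} = 3 * -5 = -15
A_{23} * B_{31} = -3 * -9 = 27
Sum = -5 + -15 + 27 = 7

7


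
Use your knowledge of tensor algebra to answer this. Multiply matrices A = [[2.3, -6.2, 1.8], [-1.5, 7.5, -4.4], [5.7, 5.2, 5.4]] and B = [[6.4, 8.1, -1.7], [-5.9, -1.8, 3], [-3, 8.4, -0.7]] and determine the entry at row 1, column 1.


(AB)_{ij} = sum_k A_{ik} B_{kj}.
For i=1, j=1:
A_{11} * B_{11} = 2.3 * 6.4 = 14.72
A_{12} * B_{21} = -6.2 * -5.9 = 36.58
A_{13} * B_{31} = 1.8 * -3 = -5.4
Sum = 14.72 + 36.58 + -5.4 = 45.9

45.9


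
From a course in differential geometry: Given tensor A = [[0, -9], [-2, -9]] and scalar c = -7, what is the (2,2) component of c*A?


Scalar multiplication: (cA)_{ij} = c * A_{ij}.
c = -7
A_{22} = -9
(cA)_{22} = -7 * -9 = 63

63


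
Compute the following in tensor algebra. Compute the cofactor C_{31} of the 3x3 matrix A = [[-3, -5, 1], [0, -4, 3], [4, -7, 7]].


To find cofactor C_{31}, delete row 3 and column 1.
The resulting 2x2 submatrix is: [[-5, 1], [-4, 3]]
Minor M_{31} = -5*3 - 1*-4
  = -15 - -4 = -11
Sign = (-1)^(3+1) = (-1)^4 = 1
Cofactor C_{31} = 1 * -11 = -11

-11


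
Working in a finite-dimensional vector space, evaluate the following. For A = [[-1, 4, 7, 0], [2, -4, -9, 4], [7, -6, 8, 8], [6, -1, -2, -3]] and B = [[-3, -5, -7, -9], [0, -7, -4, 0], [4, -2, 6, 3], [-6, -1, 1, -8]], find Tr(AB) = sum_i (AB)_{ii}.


Tr(AB) = sum_i (AB)_{ii} where (AB)_{ii} = sum_k A_{ik} B_{ki}.
(AB)_{11} = -1*-3 + 4*0 + 7*4 + 0*-6 = 31
(AB)_{22} = 2*-5 + -4*-7 + -9*-2 + 4*-1 = 32
(AB)_{33} = 7*-7 + -6*-4 + 8*6 + 8*1 = 31
(AB)_{44} = 6*-9 + -1*0 + -2*3 + -3*-8 = -36
Tr(AB) = 31 + 32 + 31 + -36 = 58

58


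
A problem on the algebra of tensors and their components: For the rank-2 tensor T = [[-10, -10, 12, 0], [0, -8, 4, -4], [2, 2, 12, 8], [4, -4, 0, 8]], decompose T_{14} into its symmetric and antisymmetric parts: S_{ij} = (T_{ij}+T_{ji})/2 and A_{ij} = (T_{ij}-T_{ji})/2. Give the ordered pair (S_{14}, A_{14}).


T_{14} = 0
T_{41} = 4
S_{14} = (0 + 4)/2 = 4/2 = 2
A_{14} = (0 - 4)/2 = -4/2 = -2
Check: S + A = 2 + -2 = 0 = T_{14}.

(2, -2)


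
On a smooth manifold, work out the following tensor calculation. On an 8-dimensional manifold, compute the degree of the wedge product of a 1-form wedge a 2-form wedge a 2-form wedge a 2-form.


The degree of a wedge product is the sum of the degrees of the individual forms.
Degrees: 1, 2, 2, 2
Total degree = 1 + 2 + 2 + 2 = 7

7


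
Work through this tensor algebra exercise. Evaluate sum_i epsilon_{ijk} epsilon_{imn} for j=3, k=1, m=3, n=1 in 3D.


Using the identity: epsilon_{ijk} epsilon_{imn} = delta_{jm} delta_{kn} - delta_{jn} delta_{km}.
delta_{33} = 1
delta_{11} = 1
delta_{31} = 0
delta_{13} = 0
Result = 1 * 1 - 0 * 0 = 1 - 0 = 1

1


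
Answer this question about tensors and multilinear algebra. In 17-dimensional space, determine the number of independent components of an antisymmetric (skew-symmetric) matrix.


An antisymmetric rank-2 tensor satisfies A_{ij} = -A_{ji}, so diagonal entries are zero.
The independent components are the upper-triangular entries: C(n, 2) = n(n-1)/2.
n = 17
C(17, 2) = 17 * 16 / 2 = 272 / 2 = 136

136


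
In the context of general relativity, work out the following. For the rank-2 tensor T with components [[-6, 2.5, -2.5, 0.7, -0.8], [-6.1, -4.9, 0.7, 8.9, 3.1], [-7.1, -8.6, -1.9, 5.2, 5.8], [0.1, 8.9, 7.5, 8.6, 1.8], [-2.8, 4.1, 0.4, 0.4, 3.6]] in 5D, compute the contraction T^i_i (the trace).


The contraction (trace) of a rank-2 tensor is the sum of its diagonal elements.
Diagonal entries: A[1,1] = -6, A[2,2] = -4.9, A[3,3] = -1.9, A[4,4] = 8.6, A[5,5] = 3.6
Tr(A) = -6 + -4.9 + -1.9 + 8.6 + 3.6 = -0.6

-0.6


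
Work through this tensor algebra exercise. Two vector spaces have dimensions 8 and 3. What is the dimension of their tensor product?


The dimension of a tensor product is the product of dimensions.
dim(V) = 8, dim(W) = 3
dim(V (x) W) = 8 * 3 = 24

24


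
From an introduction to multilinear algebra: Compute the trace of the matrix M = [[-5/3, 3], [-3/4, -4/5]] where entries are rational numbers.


The trace is the sum of diagonal entries.
Diagonal: M[1,1] = -5/3, M[2,2] = -4/5
Tr(M) = -5/3 + -4/5
Computing step by step:
After adding M[1,1]: -5/3
After adding M[2,2]: -37/15
Tr(M) = -37/15

-37/15


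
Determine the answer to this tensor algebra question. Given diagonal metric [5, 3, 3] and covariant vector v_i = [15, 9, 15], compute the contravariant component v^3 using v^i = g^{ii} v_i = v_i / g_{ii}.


To raise an index with a diagonal metric: v^i = v_i / g_{ii}.
For index 3: v_3 = 15, g_{33} = 3
v^3 = 15 / 3 = 5

5


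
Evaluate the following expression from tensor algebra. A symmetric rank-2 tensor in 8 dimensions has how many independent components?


A symmetric rank-2 tensor in d dimensions has d(d+1)/2 independent components.
d = 8
d(d+1)/2 = 8 * 9 / 2 = 72 / 2 = 36

36


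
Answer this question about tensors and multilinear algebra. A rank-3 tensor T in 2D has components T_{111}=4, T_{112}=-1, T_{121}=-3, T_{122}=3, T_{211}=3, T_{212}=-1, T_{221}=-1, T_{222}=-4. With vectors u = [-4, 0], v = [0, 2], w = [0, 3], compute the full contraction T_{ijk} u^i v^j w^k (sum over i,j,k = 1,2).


S = sum over i,j,k of T_{ijk} u_i v_j w_k. Expanding all 8 terms:
T_{111}*u_1*v_1*w_1 = 4*-4*0*0 = 0  (running total: 0)
T_{112}*u_1*v_1*w_2 = -1*-4*0*3 = 0  (running total: 0)
T_{121}*u_1*v_2*w_1 = -3*-4*2*0 = 0  (running total: 0)
T_{122}*u_1*v_2*w_2 = 3*-4*2*3 = -72  (running total: -72)
T_{211}*u_2*v_1*w_1 = 3*0*0*0 = 0  (running total: -72)
T_{212}*u_2*v_1*w_2 = -1*0*0*3 = 0  (running total: -72)
T_{221}*u_2*v_2*w_1 = -1*0*2*0 = 0  (running total: -72)
T_{222}*u_2*v_2*w_2 = -4*0*2*3 = 0  (running total: -72)
S = -72

-72


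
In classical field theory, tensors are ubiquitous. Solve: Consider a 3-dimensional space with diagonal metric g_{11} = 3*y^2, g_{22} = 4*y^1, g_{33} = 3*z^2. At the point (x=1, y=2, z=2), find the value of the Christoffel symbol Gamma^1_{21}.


For a diagonal metric, Gamma^k_{ij} = (1/2) g^{kk} (dg_{ik}/dx_j + dg_{jk}/dx_i - dg_{ij}/dx_k).
The metric is diagonal, so g_{ab} = 0 for a != b.
At the given point: g_{11} = 12, g_{22} = 8, g_{33} = 12
g^{11} = 1/12
dg_{21}/dx_1 = 0 (off-diagonal)
dg_{11}/dx_2 = dg_{11}/dx_2 = 12
dg_{21}/dx_1 = 0 (off-diagonal)
Numerator = 0 + 12 - 0 = 12
Gamma^1_{21} = 12 / (2 * 12) = 1/2

1/2


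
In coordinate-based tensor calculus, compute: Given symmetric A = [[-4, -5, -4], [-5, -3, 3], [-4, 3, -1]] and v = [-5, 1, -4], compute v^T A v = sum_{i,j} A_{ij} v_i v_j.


First compute Av:
(Av)_1 = -4*-5 + -5*1 + -4*-4 = 31
(Av)_2 = -5*-5 + -3*1 + 3*-4 = 10
(Av)_3 = -4*-5 + 3*1 + -1*-4 = 27
Av = [31, 10, 27]
Then v^T (Av) = -5*31 + 1*10 + -4*27
= -155 + 10 + -108 = -253

-253


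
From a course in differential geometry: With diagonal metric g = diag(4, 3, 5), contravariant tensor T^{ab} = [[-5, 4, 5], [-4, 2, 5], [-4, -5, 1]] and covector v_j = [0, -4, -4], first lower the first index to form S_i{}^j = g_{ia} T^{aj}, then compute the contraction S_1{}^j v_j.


Step 1: lower the first index. For a diagonal metric, g_{ia} T^{aj} = g_{ii} T^{ij} (no sum on i).
g_{11} = 4
S_1{}^1 = 4 * T^{11} = 4 * -5 = -20
S_1{}^2 = 4 * T^{12} = 4 * 4 = 16
S_1{}^3 = 4 * T^{13} = 4 * 5 = 20
Step 2: contract S_1{}^j with v_j.
S_1{}^1 * v_1 = -20 * 0 = 0
S_1{}^2 * v_2 = 16 * -4 = -64
S_1{}^3 * v_3 = 20 * -4 = -80
Result = 0 + -64 + -80 = -144

-144


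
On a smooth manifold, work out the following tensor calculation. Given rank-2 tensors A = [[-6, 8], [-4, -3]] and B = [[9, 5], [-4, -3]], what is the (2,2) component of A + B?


Tensor addition is component-wise: (A + B)_{ij} = A_{ij} + B_{ij}.
A_{22} = -3
B_{22} = -3
(A + B)_{22} = -3 + -3 = -6

-6


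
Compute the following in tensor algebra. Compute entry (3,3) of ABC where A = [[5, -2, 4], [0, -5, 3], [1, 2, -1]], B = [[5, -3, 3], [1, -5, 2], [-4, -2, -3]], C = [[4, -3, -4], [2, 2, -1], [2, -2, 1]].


(ABC)_{33} = sum_m (AB)_{3m} C_{m3}. First compute row 3 of AB.
(AB)_{31} = 1*5 + 2*1 + -1*-4 = 11
(AB)_{32} = 1*-3 + 2*-5 + -1*-2 = -11
(AB)_{33} = 1*3 + 2*2 + -1*-3 = 10
Now contract with column 3 of C:
(AB)_{31} * C_{13} = 11 * -4 = -44
(AB)_{32} * C_{23} = -11 * -1 = 11
(AB)_{33} * C_{33} = 10 * 1 = 10
(ABC)_{33} = -44 + 11 + 10 = -23

-23


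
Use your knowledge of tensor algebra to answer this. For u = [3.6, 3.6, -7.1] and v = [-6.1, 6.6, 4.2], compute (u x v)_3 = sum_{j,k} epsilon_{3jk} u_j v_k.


(u x v)_3 = sum_{j,k} epsilon_{3jk} u_j v_k. Only permutations of (1,2,3) contribute; the two non-zero terms are:
eps_{312} u_1 v_2 = 1 * 3.6 * 6.6 = 23.76
eps_{321} u_2 v_1 = -1 * 3.6 * -6.1 = 21.96
(u x v)_3 = 45.72

45.72


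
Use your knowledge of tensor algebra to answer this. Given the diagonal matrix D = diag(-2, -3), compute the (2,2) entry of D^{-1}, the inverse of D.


For a diagonal matrix, the inverse has entries (D^{-1})_{ii} = 1/d_{ii}.
The diagonal entries are: d_{11} = -2, d_{22} = -3
We need (D^{-1})_{22} = 1/d_{22} = 1/-3 = -1/3

-1/3


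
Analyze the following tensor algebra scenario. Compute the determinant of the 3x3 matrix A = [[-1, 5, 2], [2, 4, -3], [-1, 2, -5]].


Expanding along the first row, det(A) = a11*M_11 - a12*M_12 + a13*M_13, where M_1j is the (1,j) minor.
Minor M_11 = 4*-5 - -3*2 = -14
Minor M_12 = 2*-5 - -3*-1 = -13
Minor M_13 = 2*2 - 4*-1 = 8
det = -1*(-14) - 5*(-13) + 2*(8)
    = 14 - -65 + 16
    = 95

95


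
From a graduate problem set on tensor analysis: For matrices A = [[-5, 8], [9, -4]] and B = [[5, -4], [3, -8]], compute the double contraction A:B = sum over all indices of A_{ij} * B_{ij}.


A:B = sum over all i,j of A_{ij} * B_{ij}.
Row 1: -5*5=-25, 8*-4=-32 => row sum = -57
Row 2: 9*3=27, -4*-8=32 => row sum = 59
Total = -57 + 59 = 2

2


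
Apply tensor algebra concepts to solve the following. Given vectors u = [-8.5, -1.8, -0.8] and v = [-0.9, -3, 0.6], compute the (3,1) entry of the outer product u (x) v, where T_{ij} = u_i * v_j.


The outer product entry T_{ij} = u_i * v_j.
We need i=3, j=1.
u_3 = -0.8, v_1 = -0.9
T_{3,1} = -0.8 * -0.9 = 0.72

0.72


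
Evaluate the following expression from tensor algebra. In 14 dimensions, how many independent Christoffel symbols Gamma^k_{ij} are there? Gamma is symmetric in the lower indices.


Christoffel symbols Gamma^k_{ij} are symmetric in i,j, so there are d * d(d+1)/2 independent symbols.
d = 14
d(d+1)/2 = 14 * 15 / 2 = 105
Total = 14 * 105 = 1470

1470


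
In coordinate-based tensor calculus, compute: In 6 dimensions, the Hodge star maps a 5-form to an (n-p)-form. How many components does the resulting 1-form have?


The Hodge dual of a p-form on an n-dimensional manifold is an (n-p)-form.
n = 6, p = 5, so dual degree = 6 - 5 = 1
The number of components is C(n, n-p) = C(6, 1) = 6

6


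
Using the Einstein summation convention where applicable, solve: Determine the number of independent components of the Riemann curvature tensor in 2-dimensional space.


The Riemann tensor in d dimensions has d^2(d^2 - 1)/12 independent components.
d = 2, so d^2 = 4
d^2 - 1 = 3
d^2(d^2 - 1) = 4 * 3 = 12
Divide by 12: 12 / 12 = 1

1


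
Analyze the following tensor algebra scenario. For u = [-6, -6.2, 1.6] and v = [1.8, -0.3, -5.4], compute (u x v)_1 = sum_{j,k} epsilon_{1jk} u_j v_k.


(u x v)_1 = sum_{j,k} epsilon_{1jk} u_j v_k. Only permutations of (1,2,3) contribute; the two non-zero terms are:
eps_{123} u_2 v_3 = 1 * -6.2 * -5.4 = 33.48
eps_{132} u_3 v_2 = -1 * 1.6 * -0.3 = 0.48
(u x v)_1 = 33.96

33.96


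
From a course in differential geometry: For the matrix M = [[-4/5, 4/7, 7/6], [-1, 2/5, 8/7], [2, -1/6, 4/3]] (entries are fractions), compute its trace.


The trace is the sum of diagonal entries.
Diagonal: M[1,1] = -4/5, M[2,2] = 2/5, M[3,3] = 4/3
Tr(M) = -4/5 + 2/5 + 4/3
Computing step by step:
After adding M[1,1]: -4/5
After adding M[2,2]: -2/5
After adding M[3,3]: 14/15
Tr(M) = 14/15

14/15


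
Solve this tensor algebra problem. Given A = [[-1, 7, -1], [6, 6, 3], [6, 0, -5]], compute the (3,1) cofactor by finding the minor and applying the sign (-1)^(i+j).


To find cofactor C_{31}, delete row 3 and column 1.
The resulting 2x2 submatrix is: [[7, -1], [6, 3]]
Minor M_{31} = 7*3 - -1*6
  = 21 - -6 = 27
Sign = (-1)^(3+1) = (-1)^4 = 1
Cofactor C_{31} = 1 * 27 = 27

27


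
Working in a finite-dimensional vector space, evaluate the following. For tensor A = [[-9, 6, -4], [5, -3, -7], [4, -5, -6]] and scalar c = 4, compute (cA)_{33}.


Scalar multiplication: (cA)_{ij} = c * A_{ij}.
c = 4
A_{33} = -6
(cA)_{33} = 4 * -6 = -24

-24


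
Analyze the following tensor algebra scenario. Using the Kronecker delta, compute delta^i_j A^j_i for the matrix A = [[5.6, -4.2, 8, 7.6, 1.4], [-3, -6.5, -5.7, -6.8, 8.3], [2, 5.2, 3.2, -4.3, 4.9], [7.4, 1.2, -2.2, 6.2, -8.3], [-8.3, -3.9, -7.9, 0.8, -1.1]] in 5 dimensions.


The contraction (trace) of a rank-2 tensor is the sum of its diagonal elements.
Diagonal entries: A[1,1] = 5.6, A[2,2] = -6.5, A[3,3] = 3.2, A[4,4] = 6.2, A[5,5] = -1.1
Tr(A) = 5.6 + -6.5 + 3.2 + 6.2 + -1.1 = 7.4

7.4


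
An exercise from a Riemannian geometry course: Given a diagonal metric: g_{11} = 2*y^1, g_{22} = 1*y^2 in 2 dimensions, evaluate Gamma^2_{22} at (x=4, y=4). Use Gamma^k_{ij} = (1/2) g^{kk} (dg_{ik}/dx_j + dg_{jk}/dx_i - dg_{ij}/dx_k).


For a diagonal metric, Gamma^k_{ij} = (1/2) g^{kk} (dg_{ik}/dx_j + dg_{jk}/dx_i - dg_{ij}/dx_k).
The metric is diagonal, so g_{ab} = 0 for a != b.
At the given point: g_{11} = 8, g_{22} = 16
g^{22} = 1/16
dg_{22}/dx_2 = dg_{22}/dx_2 = 8
dg_{22}/dx_2 = dg_{22}/dx_2 = 8
dg_{22}/dx_2 = dg_{22}/dx_2 = 8
Numerator = 8 + 8 - 8 = 8
Gamma^2_{22} = 8 / (2 * 16) = 1/4

1/4


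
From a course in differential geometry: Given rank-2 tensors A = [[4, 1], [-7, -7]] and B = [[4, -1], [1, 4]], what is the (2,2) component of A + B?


Tensor addition is component-wise: (A + B)_{ij} = A_{ij} + B_{ij}.
A_{22} = -7
B_{22} = 4
(A + B)_{22} = -7 + 4 = -3

-3


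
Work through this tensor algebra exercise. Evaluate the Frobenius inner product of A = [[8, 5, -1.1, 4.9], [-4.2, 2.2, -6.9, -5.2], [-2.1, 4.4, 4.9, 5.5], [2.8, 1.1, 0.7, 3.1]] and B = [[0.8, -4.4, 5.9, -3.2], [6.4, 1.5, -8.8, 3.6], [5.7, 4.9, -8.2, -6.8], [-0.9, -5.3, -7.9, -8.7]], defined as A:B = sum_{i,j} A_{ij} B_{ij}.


A:B = sum over all i,j of A_{ij} * B_{ij}.
Row 1: 8*0.8=6.4, 5*-4.4=-22, -1.1*5.9=-6.49, 4.9*-3.2=-15.68 => row sum = -37.77
Row 2: -4.2*6.4=-26.88, 2.2*1.5=3.3, -6.9*-8.8=60.72, -5.2*3.6=-18.72 => row sum = 18.42
Row 3: -2.1*5.7=-11.97, 4.4*4.9=21.56, 4.9*-8.2=-40.18, 5.5*-6.8=-37.4 => row sum = -67.99
Row 4: 2.8*-0.9=-2.52, 1.1*-5.3=-5.83, 0.7*-7.9=-5.53, 3.1*-8.7=-26.97 => row sum = -40.85
Total = -37.77 + 18.42 + -67.99 + -40.85 = -128.19

-128.19


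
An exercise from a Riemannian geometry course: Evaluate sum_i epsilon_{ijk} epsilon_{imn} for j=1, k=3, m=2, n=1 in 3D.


Using the identity: epsilon_{ijk} epsilon_{imn} = delta_{jm} delta_{kn} - delta_{jn} delta_{km}.
delta_{12} = 0
delta_{31} = 0
delta_{11} = 1
delta_{32} = 0
Result = 0 * 0 - 1 * 0 = 0 - 0 = 0

0


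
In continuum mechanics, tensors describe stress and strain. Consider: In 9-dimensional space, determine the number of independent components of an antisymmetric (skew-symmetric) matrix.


An antisymmetric rank-2 tensor satisfies A_{ij} = -A_{ji}, so diagonal entries are zero.
The independent components are the upper-triangular entries: C(n, 2) = n(n-1)/2.
n = 9
C(9, 2) = 9 * 8 / 2 = 72 / 2 = 36

36


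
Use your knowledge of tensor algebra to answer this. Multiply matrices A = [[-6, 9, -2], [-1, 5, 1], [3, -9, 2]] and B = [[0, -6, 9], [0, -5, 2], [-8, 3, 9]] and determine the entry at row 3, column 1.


(AB)_{ij} = sum_k A_{ik} B_{kj}.
For i=3, j=1:
A_{31} * B_{11} = 3 * 0 = 0
A_{32} * B_{21} = -9 * 0 = 0
A_{33} * B_{31} = 2 * -8 = -16
Sum = 0 + 0 + -16 = -16

-16


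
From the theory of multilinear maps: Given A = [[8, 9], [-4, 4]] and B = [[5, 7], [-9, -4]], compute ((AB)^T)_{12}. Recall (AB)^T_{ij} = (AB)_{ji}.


(AB)^T_{ij} = (AB)_{ji} = sum_k A_{jk} B_{ki}.
For i=1, j=2 we need (AB)_{21}:
A_{21} * B_{11} = -4 * 5 = -20
A_{22} * B_{21} = 4 * -9 = -36
Sum = -20 + -36 = -56

-56


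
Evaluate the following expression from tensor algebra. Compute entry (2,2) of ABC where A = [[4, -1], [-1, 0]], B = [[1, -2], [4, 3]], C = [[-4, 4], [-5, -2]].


(ABC)_{22} = sum_m (AB)_{2m} C_{m2}. First compute row 2 of AB.
(AB)_{21} = -1*1 + 0*4 = -1
(AB)_{22} = -1*-2 + 0*3 = 2
Now contract with column 2 of C:
(AB)_{21} * C_{12} = -1 * 4 = -4
(AB)_{22} * C_{22} = 2 * -2 = -4
(ABC)_{22} = -4 + -4 = -8

-8


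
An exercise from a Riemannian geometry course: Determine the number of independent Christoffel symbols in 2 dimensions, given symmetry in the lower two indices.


Christoffel symbols Gamma^k_{ij} are symmetric in i,j, so there are d * d(d+1)/2 independent symbols.
d = 2
d(d+1)/2 = 2 * 3 / 2 = 3
Total = 2 * 3 = 6

6


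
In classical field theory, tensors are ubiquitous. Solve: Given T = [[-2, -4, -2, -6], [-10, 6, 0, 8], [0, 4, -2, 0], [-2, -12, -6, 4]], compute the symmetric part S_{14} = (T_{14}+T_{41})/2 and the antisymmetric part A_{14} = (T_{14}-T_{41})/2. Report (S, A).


T_{14} = -6
T_{41} = -2
S_{14} = (-6 + -2)/2 = -8/2 = -4
A_{14} = (-6 - -2)/2 = -4/2 = -2
Check: S + A = -4 + -2 = -6 = T_{14}.

(-4, -2)


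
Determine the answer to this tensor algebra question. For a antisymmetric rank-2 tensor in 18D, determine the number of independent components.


A antisymmetric rank-2 tensor in d dimensions has d(d-1)/2 independent components.
d = 18
d(d-1)/2 = 18 * 17 / 2 = 306 / 2 = 153

153


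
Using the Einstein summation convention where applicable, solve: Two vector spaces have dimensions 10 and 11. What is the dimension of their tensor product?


The dimension of a tensor product is the product of dimensions.
dim(V) = 10, dim(W) = 11
dim(V (x) W) = 10 * 11 = 110

110


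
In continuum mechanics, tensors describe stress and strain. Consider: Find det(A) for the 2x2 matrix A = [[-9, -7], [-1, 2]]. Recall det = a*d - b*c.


For a 2x2 matrix [[a, b], [c, d]], det = a*d - b*c.
a = -9, b = -7, c = -1, d = 2
a*d = -9 * 2 = -18
b*c = -7 * -1 = 7
det = -18 - 7 = -25

-25


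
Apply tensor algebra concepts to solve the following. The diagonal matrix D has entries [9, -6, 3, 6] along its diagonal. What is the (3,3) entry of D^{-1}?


For a diagonal matrix, the inverse has entries (D^{-1})_{ii} = 1/d_{ii}.
The diagonal entries are: d_{11} = 9, d_{22} = -6, d_{33} = 3, d_{44} = 6
We need (D^{-1})_{33} = 1/d_{33} = 1/3 = 1/3

1/3


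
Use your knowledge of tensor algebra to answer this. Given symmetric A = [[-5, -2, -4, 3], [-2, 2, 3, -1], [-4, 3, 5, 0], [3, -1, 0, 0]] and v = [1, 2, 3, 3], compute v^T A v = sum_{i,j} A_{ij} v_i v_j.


First compute Av:
(Av)_1 = -5*1 + -2*2 + -4*3 + 3*3 = -12
(Av)_2 = -2*1 + 2*2 + 3*3 + -1*3 = 8
(Av)_3 = -4*1 + 3*2 + 5*3 + 0*3 = 17
(Av)_4 = 3*1 + -1*2 + 0*3 + 0*3 = 1
Av = [-12, 8, 17, 1]
Then v^T (Av) = 1*-12 + 2*8 + 3*17 + 3*1
= -12 + 16 + 51 + 3 = 58

58


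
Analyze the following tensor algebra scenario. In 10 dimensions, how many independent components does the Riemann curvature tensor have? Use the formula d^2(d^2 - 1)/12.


The Riemann tensor in d dimensions has d^2(d^2 - 1)/12 independent components.
d = 10, so d^2 = 100
d^2 - 1 = 99
d^2(d^2 - 1) = 100 * 99 = 9900
Divide by 12: 9900 / 12 = 825

825


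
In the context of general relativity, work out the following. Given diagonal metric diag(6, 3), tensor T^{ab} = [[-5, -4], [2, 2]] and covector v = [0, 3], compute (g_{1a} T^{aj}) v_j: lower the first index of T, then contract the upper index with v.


Step 1: lower the first index. For a diagonal metric, g_{ia} T^{aj} = g_{ii} T^{ij} (no sum on i).
g_{11} = 6
S_1{}^1 = 6 * T^{11} = 6 * -5 = -30
S_1{}^2 = 6 * T^{12} = 6 * -4 = -24
Step 2: contract S_1{}^j with v_j.
S_1{}^1 * v_1 = -30 * 0 = 0
S_1{}^2 * v_2 = -24 * 3 = -72
Result = 0 + -72 = -72

-72


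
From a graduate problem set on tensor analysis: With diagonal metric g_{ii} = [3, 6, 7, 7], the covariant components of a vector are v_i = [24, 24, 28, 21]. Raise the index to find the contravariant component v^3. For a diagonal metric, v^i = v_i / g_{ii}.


To raise an index with a diagonal metric: v^i = v_i / g_{ii}.
For index 3: v_3 = 28, g_{33} = 7
v^3 = 28 / 7 = 4

4


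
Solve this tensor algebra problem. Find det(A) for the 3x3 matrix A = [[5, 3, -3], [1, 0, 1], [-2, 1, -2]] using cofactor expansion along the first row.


Expanding along the first row, det(A) = a11*M_11 - a12*M_12 + a13*M_13, where M_1j is the (1,j) minor.
Minor M_11 = 0*-2 - 1*1 = -1
Minor M_12 = 1*-2 - 1*-2 = 0
Minor M_13 = 1*1 - 0*-2 = 1
det = 5*(-1) - 3*(0) + -3*(1)
    = -5 - 0 + -3
    = -8

-8


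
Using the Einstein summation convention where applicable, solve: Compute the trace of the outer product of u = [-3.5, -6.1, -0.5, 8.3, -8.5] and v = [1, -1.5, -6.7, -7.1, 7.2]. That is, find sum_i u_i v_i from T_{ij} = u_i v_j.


The outer product gives T_{ij} = u_i v_j.
The trace (contraction) is Tr(T) = sum_i T_{ii} = sum_i u_i v_i.
Diagonal entries:
T_{11} = u_1 * v_1 = -3.5 * 1 = -3.5
T_{22} = u_2 * v_2 = -6.1 * -1.5 = 9.15
T_{33} = u_3 * v_3 = -0.5 * -6.7 = 3.35
T_{44} = u_4 * v_4 = 8.3 * -7.1 = -58.93
T_{55} = u_5 * v_5 = -8.5 * 7.2 = -61.2
Tr(T) = -3.5 + 9.15 + 3.35 + -58.93 + -61.2 = -111.13

-111.13


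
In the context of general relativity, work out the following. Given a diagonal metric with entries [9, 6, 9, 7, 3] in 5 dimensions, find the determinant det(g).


For a diagonal metric, the determinant is the product of diagonal entries.
Diagonal entries: 9, 6, 9, 7, 3
det(g) = 9 * 6 * 9 * 7 * 3 = 10206

10206


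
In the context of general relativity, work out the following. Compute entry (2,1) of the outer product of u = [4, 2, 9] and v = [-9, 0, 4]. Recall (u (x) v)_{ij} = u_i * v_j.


The outer product entry T_{ij} = u_i * v_j.
We need i=2, j=1.
u_2 = 2, v_1 = -9
T_{2,1} = 2 * -9 = -18

-18


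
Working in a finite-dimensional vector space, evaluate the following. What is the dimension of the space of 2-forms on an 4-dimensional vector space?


The dimension of the space of p-forms on an n-dimensional space is C(n, p).
n = 4, p = 2
C(4, 2) = 4! / (2! * 2!) = 6

6


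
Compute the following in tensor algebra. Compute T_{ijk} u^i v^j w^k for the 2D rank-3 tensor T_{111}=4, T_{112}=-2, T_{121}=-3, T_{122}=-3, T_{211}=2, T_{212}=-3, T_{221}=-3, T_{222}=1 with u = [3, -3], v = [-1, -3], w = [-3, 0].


S = sum over i,j,k of T_{ijk} u_i v_j w_k. Expanding all 8 terms:
T_{111}*u_1*v_1*w_1 = 4*3*-1*-3 = 36  (running total: 36)
T_{112}*u_1*v_1*w_2 = -2*3*-1*0 = 0  (running total: 36)
T_{121}*u_1*v_2*w_1 = -3*3*-3*-3 = -81  (running total: -45)
T_{122}*u_1*v_2*w_2 = -3*3*-3*0 = 0  (running total: -45)
T_{211}*u_2*v_1*w_1 = 2*-3*-1*-3 = -18  (running total: -63)
T_{212}*u_2*v_1*w_2 = -3*-3*-1*0 = 0  (running total: -63)
T_{221}*u_2*v_2*w_1 = -3*-3*-3*-3 = 81  (running total: 18)
T_{222}*u_2*v_2*w_2 = 1*-3*-3*0 = 0  (running total: 18)
S = 18

18


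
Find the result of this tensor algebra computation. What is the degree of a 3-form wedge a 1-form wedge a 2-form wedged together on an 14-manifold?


The degree of a wedge product is the sum of the degrees of the individual forms.
Degrees: 3, 1, 2
Total degree = 3 + 1 + 2 = 6

6


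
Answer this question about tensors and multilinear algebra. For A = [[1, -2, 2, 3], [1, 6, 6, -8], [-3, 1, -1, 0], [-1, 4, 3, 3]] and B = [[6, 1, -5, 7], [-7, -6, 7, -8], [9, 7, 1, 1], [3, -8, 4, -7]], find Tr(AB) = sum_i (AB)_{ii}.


Tr(AB) = sum_i (AB)_{ii} where (AB)_{ii} = sum_k A_{ik} B_{ki}.
(AB)_{11} = 1*6 + -2*-7 + 2*9 + 3*3 = 47
(AB)_{22} = 1*1 + 6*-6 + 6*7 + -8*-8 = 71
(AB)_{33} = -3*-5 + 1*7 + -1*1 + 0*4 = 21
(AB)_{44} = -1*7 + 4*-8 + 3*1 + 3*-7 = -57
Tr(AB) = 47 + 71 + 21 + -57 = 82

82


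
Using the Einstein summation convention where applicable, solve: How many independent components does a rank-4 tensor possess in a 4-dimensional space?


The number of components of a rank-r tensor in d dimensions is d^r.
Here d = 4 and r = 4.
4^4 = 256

256


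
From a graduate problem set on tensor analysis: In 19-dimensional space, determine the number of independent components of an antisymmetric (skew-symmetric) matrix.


An antisymmetric rank-2 tensor satisfies A_{ij} = -A_{ji}, so diagonal entries are zero.
The independent components are the upper-triangular entries: C(n, 2) = n(n-1)/2.
n = 19
C(19, 2) = 19 * 18 / 2 = 342 / 2 = 171

171


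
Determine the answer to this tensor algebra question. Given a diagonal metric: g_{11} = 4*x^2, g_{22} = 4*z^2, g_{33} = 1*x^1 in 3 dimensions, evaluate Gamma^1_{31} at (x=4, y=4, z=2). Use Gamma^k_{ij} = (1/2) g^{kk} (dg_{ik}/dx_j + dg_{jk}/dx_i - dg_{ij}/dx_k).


For a diagonal metric, Gamma^k_{ij} = (1/2) g^{kk} (dg_{ik}/dx_j + dg_{jk}/dx_i - dg_{ij}/dx_k).
The metric is diagonal, so g_{ab} = 0 for a != b.
At the given point: g_{11} = 64, g_{22} = 16, g_{33} = 4
g^{11} = 1/64
dg_{31}/dx_1 = 0 (off-diagonal)
dg_{11}/dx_3 = dg_{11}/dx_3 = 0
dg_{31}/dx_1 = 0 (off-diagonal)
Numerator = 0 + 0 - 0 = 0
Gamma^1_{31} = 0 / (2 * 64) = 0

0


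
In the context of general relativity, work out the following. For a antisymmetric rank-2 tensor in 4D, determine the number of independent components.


A antisymmetric rank-2 tensor in d dimensions has d(d-1)/2 independent components.
d = 4
d(d-1)/2 = 4 * 3 / 2 = 12 / 2 = 6

6


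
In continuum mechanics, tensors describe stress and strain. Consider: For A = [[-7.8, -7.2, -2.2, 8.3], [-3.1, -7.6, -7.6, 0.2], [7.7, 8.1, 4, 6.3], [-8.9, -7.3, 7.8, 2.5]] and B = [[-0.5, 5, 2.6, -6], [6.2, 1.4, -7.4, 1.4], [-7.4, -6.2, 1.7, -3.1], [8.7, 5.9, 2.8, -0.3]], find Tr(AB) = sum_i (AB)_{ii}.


Tr(AB) = sum_i (AB)_{ii} where (AB)_{ii} = sum_k A_{ik} B_{ki}.
(AB)_{11} = -7.8*-0.5 + -7.2*6.2 + -2.2*-7.4 + 8.3*8.7 = 47.75
(AB)_{22} = -3.1*5 + -7.6*1.4 + -7.6*-6.2 + 0.2*5.9 = 22.16
(AB)_{33} = 7.7*2.6 + 8.1*-7.4 + 4*1.7 + 6.3*2.8 = -15.48
(AB)_{44} = -8.9*-6 + -7.3*1.4 + 7.8*-3.1 + 2.5*-0.3 = 18.25
Tr(AB) = 47.75 + 22.16 + -15.48 + 18.25 = 72.68

72.68


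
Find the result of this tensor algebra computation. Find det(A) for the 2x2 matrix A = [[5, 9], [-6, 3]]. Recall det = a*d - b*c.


For a 2x2 matrix [[a, b], [c, d]], det = a*d - b*c.
a = 5, b = 9, c = -6, d = 3
a*d = 5 * 3 = 15
b*c = 9 * -6 = -54
det = 15 - -54 = 69

69


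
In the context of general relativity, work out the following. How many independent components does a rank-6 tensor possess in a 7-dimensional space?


The number of components of a rank-r tensor in d dimensions is d^r.
Here d = 7 and r = 6.
7^6 = 117649

117649


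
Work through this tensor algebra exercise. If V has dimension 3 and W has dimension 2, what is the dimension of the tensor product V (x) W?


The dimension of a tensor product is the product of dimensions.
dim(V) = 3, dim(W) = 2
dim(V (x) W) = 3 * 2 = 6

6


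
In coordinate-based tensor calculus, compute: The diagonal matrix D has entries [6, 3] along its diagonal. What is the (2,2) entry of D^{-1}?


For a diagonal matrix, the inverse has entries (D^{-1})_{ii} = 1/d_{ii}.
The diagonal entries are: d_{11} = 6, d_{22} = 3
We need (D^{-1})_{22} = 1/d_{22} = 1/3 = 1/3

1/3


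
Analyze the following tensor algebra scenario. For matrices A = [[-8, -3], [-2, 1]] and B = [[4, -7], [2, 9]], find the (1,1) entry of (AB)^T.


(AB)^T_{ij} = (AB)_{ji} = sum_k A_{jk} B_{ki}.
For i=1, j=1 we need (AB)_{11}:
A_{11} * B_{11} = -8 * 4 = -32
A_{12} * B_{21} = -3 * 2 = -6
Sum = -32 + -6 = -38

-38


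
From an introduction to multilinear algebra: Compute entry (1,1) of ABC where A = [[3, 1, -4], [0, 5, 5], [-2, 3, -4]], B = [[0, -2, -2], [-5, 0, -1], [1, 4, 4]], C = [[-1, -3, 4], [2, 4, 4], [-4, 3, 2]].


(ABC)_{11} = sum_m (AB)_{1m} C_{m1}. First compute row 1 of AB.
(AB)_{11} = 3*0 + 1*-5 + -4*1 = -9
(AB)_{12} = 3*-2 + 1*0 + -4*4 = -22
(AB)_{13} = 3*-2 + 1*-1 + -4*4 = -23
Now contract with column 1 of C:
(AB)_{11} * C_{11} = -9 * -1 = 9
(AB)_{12} * C_{21} = -22 * 2 = -44
(AB)_{13} * C_{31} = -23 * -4 = 92
(ABC)_{11} = 9 + -44 + 92 = 57

57


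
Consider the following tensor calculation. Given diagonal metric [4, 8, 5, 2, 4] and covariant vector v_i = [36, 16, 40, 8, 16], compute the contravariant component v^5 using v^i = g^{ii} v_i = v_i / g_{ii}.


To raise an index with a diagonal metric: v^i = v_i / g_{ii}.
For index 5: v_5 = 16, g_{55} = 4
v^5 = 16 / 4 = 4

4


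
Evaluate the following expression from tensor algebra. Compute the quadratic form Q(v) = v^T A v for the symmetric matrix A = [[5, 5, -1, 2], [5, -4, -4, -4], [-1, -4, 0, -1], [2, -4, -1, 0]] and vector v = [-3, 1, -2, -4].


First compute Av:
(Av)_1 = 5*-3 + 5*1 + -1*-2 + 2*-4 = -16
(Av)_2 = 5*-3 + -4*1 + -4*-2 + -4*-4 = 5
(Av)_3 = -1*-3 + -4*1 + 0*-2 + -1*-4 = 3
(Av)_4 = 2*-3 + -4*1 + -1*-2 + 0*-4 = -8
Av = [-16, 5, 3, -8]
Then v^T (Av) = -3*-16 + 1*5 + -2*3 + -4*-8
= 48 + 5 + -6 + 32 = 79

79


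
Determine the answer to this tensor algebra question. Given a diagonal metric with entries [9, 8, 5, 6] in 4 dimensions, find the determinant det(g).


For a diagonal metric, the determinant is the product of diagonal entries.
Diagonal entries: 9, 8, 5, 6
det(g) = 9 * 8 * 5 * 6 = 2160

2160


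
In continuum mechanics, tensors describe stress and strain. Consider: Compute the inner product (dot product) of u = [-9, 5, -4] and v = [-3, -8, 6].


The inner product u . v = sum of u_i * v_i.
Term-by-term: -9 * -3, 5 * -8, -4 * 6
Products: 27, -40, -24
Sum = 27 + -40 + -24 = -37

-37


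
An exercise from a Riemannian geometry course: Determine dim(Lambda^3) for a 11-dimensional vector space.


The dimension of the space of p-forms on an n-dimensional space is C(n, p).
n = 11, p = 3
C(11, 3) = 11! / (3! * 8!) = 165

165


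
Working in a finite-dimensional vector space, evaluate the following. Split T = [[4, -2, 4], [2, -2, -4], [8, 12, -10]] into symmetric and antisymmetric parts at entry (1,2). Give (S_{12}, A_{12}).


T_{12} = -2
T_{21} = 2
S_{12} = (-2 + 2)/2 = 0/2 = 0
A_{12} = (-2 - 2)/2 = -4/2 = -2
Check: S + A = 0 + -2 = -2 = T_{12}.

(0, -2)


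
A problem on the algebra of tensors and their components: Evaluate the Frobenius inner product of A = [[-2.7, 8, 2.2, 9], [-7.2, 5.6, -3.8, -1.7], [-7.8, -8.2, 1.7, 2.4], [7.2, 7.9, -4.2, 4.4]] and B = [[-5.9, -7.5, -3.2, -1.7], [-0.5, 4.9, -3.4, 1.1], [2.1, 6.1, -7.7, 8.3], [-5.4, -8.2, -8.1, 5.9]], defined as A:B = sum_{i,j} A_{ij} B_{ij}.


A:B = sum over all i,j of A_{ij} * B_{ij}.
Row 1: -2.7*-5.9=15.93, 8*-7.5=-60, 2.2*-3.2=-7.04, 9*-1.7=-15.3 => row sum = -66.41
Row 2: -7.2*-0.5=3.6, 5.6*4.9=27.44, -3.8*-3.4=12.92, -1.7*1.1=-1.87 => row sum = 42.09
Row 3: -7.8*2.1=-16.38, -8.2*6.1=-50.02, 1.7*-7.7=-13.09, 2.4*8.3=19.92 => row sum = -59.57
Row 4: 7.2*-5.4=-38.88, 7.9*-8.2=-64.78, -4.2*-8.1=34.02, 4.4*5.9=25.96 => row sum = -43.68
Total = -66.41 + 42.09 + -59.57 + -43.68 = -127.57

-127.57


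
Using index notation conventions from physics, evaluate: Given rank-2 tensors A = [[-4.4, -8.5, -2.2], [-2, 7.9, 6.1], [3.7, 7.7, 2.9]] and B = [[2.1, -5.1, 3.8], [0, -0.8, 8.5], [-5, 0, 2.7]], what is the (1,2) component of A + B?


Tensor addition is component-wise: (A + B)_{ij} = A_{ij} + B_{ij}.
A_{12} = -8.5
B_{12} = -5.1
(A + B)_{12} = -8.5 + -5.1 = -13.6

-13.6


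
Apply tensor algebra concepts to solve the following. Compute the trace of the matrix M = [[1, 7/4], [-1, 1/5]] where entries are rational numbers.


The trace is the sum of diagonal entries.
Diagonal: M[1,1] = 1, M[2,2] = 1/5
Tr(M) = 1 + 1/5
Computing step by step:
After adding M[1,1]: 1
After adding M[2,2]: 6/5
Tr(M) = 6/5

6/5


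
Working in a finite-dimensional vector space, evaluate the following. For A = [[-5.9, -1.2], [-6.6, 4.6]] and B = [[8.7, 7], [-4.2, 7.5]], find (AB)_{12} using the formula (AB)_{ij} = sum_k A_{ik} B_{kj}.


(AB)_{ij} = sum_k A_{ik} B_{kj}.
For i=1, j=2:
A_{11} * B_{12} = -5.9 * 7 = -41.3
A_{12} * B_{22} = -1.2 * 7.5 = -9
Sum = -41.3 + -9 = -50.3

-50.3


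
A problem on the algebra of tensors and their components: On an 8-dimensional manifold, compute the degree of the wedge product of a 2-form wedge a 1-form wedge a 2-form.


The degree of a wedge product is the sum of the degrees of the individual forms.
Degrees: 2, 1, 2
Total degree = 2 + 1 + 2 = 5

5


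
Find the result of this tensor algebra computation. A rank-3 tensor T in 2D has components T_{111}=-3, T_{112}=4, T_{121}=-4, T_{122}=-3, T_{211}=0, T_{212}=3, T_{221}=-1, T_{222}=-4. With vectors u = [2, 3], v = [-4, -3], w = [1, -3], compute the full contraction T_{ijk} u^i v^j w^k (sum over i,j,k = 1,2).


S = sum over i,j,k of T_{ijk} u_i v_j w_k. Expanding all 8 terms:
T_{111}*u_1*v_1*w_1 = -3*2*-4*1 = 24  (running total: 24)
T_{112}*u_1*v_1*w_2 = 4*2*-4*-3 = 96  (running total: 120)
T_{121}*u_1*v_2*w_1 = -4*2*-3*1 = 24  (running total: 144)
T_{122}*u_1*v_2*w_2 = -3*2*-3*-3 = -54  (running total: 90)
T_{211}*u_2*v_1*w_1 = 0*3*-4*1 = 0  (running total: 90)
T_{212}*u_2*v_1*w_2 = 3*3*-4*-3 = 108  (running total: 198)
T_{221}*u_2*v_2*w_1 = -1*3*-3*1 = 9  (running total: 207)
T_{222}*u_2*v_2*w_2 = -4*3*-3*-3 = -108  (running total: 99)
S = 99

99


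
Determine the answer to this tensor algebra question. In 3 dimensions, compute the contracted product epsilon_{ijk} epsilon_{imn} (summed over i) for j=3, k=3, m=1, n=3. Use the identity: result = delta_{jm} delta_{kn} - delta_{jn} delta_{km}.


Using the identity: epsilon_{ijk} epsilon_{imn} = delta_{jm} delta_{kn} - delta_{jn} delta_{km}.
delta_{31} = 0
delta_{33} = 1
delta_{33} = 1
delta_{31} = 0
Result = 0 * 1 - 1 * 0 = 0 - 0 = 0

0


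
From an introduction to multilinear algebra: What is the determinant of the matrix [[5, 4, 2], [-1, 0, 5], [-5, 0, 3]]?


Expanding along the first row, det(A) = a11*M_11 - a12*M_12 + a13*M_13, where M_1j is the (1,j) minor.
Minor M_11 = 0*3 - 5*0 = 0
Minor M_12 = -1*3 - 5*-5 = 22
Minor M_13 = -1*0 - 0*-5 = 0
det = 5*(0) - 4*(22) + 2*(0)
    = 0 - 88 + 0
    = -88

-88


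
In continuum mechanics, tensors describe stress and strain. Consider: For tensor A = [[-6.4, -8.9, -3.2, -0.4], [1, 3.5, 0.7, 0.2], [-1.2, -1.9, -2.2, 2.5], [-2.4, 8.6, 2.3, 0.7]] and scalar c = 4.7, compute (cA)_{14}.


Scalar multiplication: (cA)_{ij} = c * A_{ij}.
c = 4.7
A_{14} = -0.4
(cA)_{14} = 4.7 * -0.4 = -1.88

-1.88


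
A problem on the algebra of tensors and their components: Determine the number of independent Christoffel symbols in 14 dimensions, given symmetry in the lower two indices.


Christoffel symbols Gamma^k_{ij} are symmetric in i,j, so there are d * d(d+1)/2 independent symbols.
d = 14
d(d+1)/2 = 14 * 15 / 2 = 105
Total = 14 * 105 = 1470

1470


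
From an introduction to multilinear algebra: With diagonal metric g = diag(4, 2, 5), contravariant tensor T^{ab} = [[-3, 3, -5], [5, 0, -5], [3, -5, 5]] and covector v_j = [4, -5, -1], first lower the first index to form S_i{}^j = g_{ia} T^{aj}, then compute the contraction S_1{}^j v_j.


Step 1: lower the first index. For a diagonal metric, g_{ia} T^{aj} = g_{ii} T^{ij} (no sum on i).
g_{11} = 4
S_1{}^1 = 4 * T^{11} = 4 * -3 = -12
S_1{}^2 = 4 * T^{12} = 4 * 3 = 12
S_1{}^3 = 4 * T^{13} = 4 * -5 = -20
Step 2: contract S_1{}^j with v_j.
S_1{}^1 * v_1 = -12 * 4 = -48
S_1{}^2 * v_2 = 12 * -5 = -60
S_1{}^3 * v_3 = -20 * -1 = 20
Result = -48 + -60 + 20 = -88

-88


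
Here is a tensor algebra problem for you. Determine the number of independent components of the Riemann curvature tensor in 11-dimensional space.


The Riemann tensor in d dimensions has d^2(d^2 - 1)/12 independent components.
d = 11, so d^2 = 121
d^2 - 1 = 120
d^2(d^2 - 1) = 121 * 120 = 14520
Divide by 12: 14520 / 12 = 1210

1210


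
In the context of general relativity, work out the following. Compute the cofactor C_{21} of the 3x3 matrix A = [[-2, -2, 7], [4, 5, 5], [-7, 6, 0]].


To find cofactor C_{21}, delete row 2 and column 1.
The resulting 2x2 submatrix is: [[-2, 7], [6, 0]]
Minor M_{21} = -2*0 - 7*6
  = 0 - 42 = -42
Sign = (-1)^(2+1) = (-1)^3 = -1
Cofactor C_{21} = -1 * -42 = 42

42


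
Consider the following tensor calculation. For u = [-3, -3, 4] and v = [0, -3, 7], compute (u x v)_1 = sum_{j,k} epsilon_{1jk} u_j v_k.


(u x v)_1 = sum_{j,k} epsilon_{1jk} u_j v_k. Only permutations of (1,2,3) contribute; the two non-zero terms are:
eps_{123} u_2 v_3 = 1 * -3 * 7 = -21
eps_{132} u_3 v_2 = -1 * 4 * -3 = 12
(u x v)_1 = -9

-9


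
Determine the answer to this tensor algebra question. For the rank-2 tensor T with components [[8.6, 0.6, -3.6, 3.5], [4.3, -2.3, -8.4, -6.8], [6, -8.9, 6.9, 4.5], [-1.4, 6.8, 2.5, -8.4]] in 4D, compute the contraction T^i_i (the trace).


The contraction (trace) of a rank-2 tensor is the sum of its diagonal elements.
Diagonal entries: A[1,1] = 8.6, A[2,2] = -2.3, A[3,3] = 6.9, A[4,4] = -8.4
Tr(A) = 8.6 + -2.3 + 6.9 + -8.4 = 4.8

4.8


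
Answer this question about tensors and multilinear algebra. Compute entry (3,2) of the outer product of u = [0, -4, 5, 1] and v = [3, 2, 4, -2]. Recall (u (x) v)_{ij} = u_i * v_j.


The outer product entry T_{ij} = u_i * v_j.
We need i=3, j=2.
u_3 = 5, v_2 = 2
T_{3,2} = 5 * 2 = 10

10


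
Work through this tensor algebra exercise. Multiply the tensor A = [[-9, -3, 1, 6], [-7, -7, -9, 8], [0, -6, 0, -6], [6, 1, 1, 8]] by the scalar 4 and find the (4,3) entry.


Scalar multiplication: (cA)_{ij} = c * A_{ij}.
c = 4
A_{43} = 1
(cA)_{43} = 4 * 1 = 4

4


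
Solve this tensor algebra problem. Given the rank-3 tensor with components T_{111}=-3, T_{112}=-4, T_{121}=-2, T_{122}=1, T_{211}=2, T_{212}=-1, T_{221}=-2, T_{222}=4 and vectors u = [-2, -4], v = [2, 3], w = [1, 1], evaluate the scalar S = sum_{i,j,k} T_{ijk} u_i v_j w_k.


S = sum over i,j,k of T_{ijk} u_i v_j w_k. Expanding all 8 terms:
T_{111}*u_1*v_1*w_1 = -3*-2*2*1 = 12  (running total: 12)
T_{112}*u_1*v_1*w_2 = -4*-2*2*1 = 16  (running total: 28)
T_{121}*u_1*v_2*w_1 = -2*-2*3*1 = 12  (running total: 40)
T_{122}*u_1*v_2*w_2 = 1*-2*3*1 = -6  (running total: 34)
T_{211}*u_2*v_1*w_1 = 2*-4*2*1 = -16  (running total: 18)
T_{212}*u_2*v_1*w_2 = -1*-4*2*1 = 8  (running total: 26)
T_{221}*u_2*v_2*w_1 = -2*-4*3*1 = 24  (running total: 50)
T_{222}*u_2*v_2*w_2 = 4*-4*3*1 = -48  (running total: 2)
S = 2

2


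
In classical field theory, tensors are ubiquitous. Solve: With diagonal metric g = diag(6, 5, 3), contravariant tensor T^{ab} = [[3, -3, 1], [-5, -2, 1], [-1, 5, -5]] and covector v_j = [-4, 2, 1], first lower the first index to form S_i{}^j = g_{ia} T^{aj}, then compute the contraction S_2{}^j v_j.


Step 1: lower the first index. For a diagonal metric, g_{ia} T^{aj} = g_{ii} T^{ij} (no sum on i).
g_{22} = 5
S_2{}^1 = 5 * T^{21} = 5 * -5 = -25
S_2{}^2 = 5 * T^{22} = 5 * -2 = -10
S_2{}^3 = 5 * T^{23} = 5 * 1 = 5
Step 2: contract S_2{}^j with v_j.
S_2{}^1 * v_1 = -25 * -4 = 100
S_2{}^2 * v_2 = -10 * 2 = -20
S_2{}^3 * v_3 = 5 * 1 = 5
Result = 100 + -20 + 5 = 85

85


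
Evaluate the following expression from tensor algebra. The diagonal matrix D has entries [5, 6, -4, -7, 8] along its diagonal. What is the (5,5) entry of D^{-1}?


For a diagonal matrix, the inverse has entries (D^{-1})_{ii} = 1/d_{ii}.
The diagonal entries are: d_{11} = 5, d_{22} = 6, d_{33} = -4, d_{44} = -7, d_{55} = 8
We need (D^{-1})_{55} = 1/d_{55} = 1/8 = 1/8

1/8
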